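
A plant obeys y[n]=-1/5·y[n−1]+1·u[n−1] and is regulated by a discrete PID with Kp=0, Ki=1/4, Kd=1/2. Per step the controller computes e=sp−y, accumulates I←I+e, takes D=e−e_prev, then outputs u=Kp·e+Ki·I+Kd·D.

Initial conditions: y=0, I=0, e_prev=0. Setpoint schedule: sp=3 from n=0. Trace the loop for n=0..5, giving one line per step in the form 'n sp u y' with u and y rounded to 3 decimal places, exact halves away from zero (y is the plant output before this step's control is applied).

(exact arithmetic carried between steps; '≈' marks a value shown rounded to 6 d.p. or computed from one; I and e_prev carry over from the previous line; the table rounds u and y to 3 d.p., halves away from zero)
n=0: y=0, sp=3, e=sp−y=3; I=3, D=e−e_prev=3; u=0·3+1/4·3+1/2·3=2.25; next y=-1/5·0+1·2.25=2.25
n=1: y=2.25, sp=3, e=sp−y=0.75; I=3.75, D=e−e_prev=-2.25; u=0·0.75+1/4·3.75+1/2·(-2.25)=-0.1875; next y=-1/5·2.25+1·(-0.1875)=-0.6375
n=2: y=-0.6375, sp=3, e=sp−y=3.6375; I=7.3875, D=e−e_prev=2.8875; u=0·3.6375+1/4·7.3875+1/2·2.8875=3.290625; next y=-1/5·(-0.6375)+1·3.290625=3.418125
n=3: y=3.418125, sp=3, e=sp−y=-0.418125; I=6.969375, D=e−e_prev=-4.055625; u=0·(-0.418125)+1/4·6.969375+1/2·(-4.055625)≈-0.285469; next y=-1/5·3.418125+1·(-0.285469)≈-0.969094
n=4: y≈-0.969094, sp=3, e=sp−y≈3.969094; I≈10.938469, D=e−e_prev≈4.387219; u=0·3.969094+1/4·10.938469+1/2·4.387219≈4.928227; next y=-1/5·(-0.969094)+1·4.928227≈5.122045
n=5: y≈5.122045, sp=3, e=sp−y≈-2.122045; I≈8.816423, D=e−e_prev≈-6.091139; u=0·(-2.122045)+1/4·8.816423+1/2·(-6.091139)≈-0.841464; next y=-1/5·5.122045+1·(-0.841464)≈-1.865873

0 3 2.250 0.000
1 3 -0.188 2.250
2 3 3.291 -0.638
3 3 -0.285 3.418
4 3 4.928 -0.969
5 3 -0.841 5.122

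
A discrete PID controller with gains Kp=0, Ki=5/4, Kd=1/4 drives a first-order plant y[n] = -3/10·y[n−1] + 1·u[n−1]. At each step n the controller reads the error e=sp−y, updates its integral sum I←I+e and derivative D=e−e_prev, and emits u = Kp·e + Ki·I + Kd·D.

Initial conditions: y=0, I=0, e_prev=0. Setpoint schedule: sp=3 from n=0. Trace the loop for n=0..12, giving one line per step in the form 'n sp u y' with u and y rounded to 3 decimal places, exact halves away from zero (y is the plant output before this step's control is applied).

(exact arithmetic carried between steps; '≈' marks a value shown rounded to 6 d.p. or computed from one; I and e_prev carry over from the previous line; the table rounds u and y to 3 d.p., halves away from zero)
n=0: y=0, sp=3, e=sp−y=3; I=3, D=e−e_prev=3; u=0·3+5/4·3+1/4·3=4.5; next y=-3/10·0+1·4.5=4.5
n=1: y=4.5, sp=3, e=sp−y=-1.5; I=1.5, D=e−e_prev=-4.5; u=0·(-1.5)+5/4·1.5+1/4·(-4.5)=0.75; next y=-3/10·4.5+1·0.75=-0.6
n=2: y=-0.6, sp=3, e=sp−y=3.6; I=5.1, D=e−e_prev=5.1; u=0·3.6+5/4·5.1+1/4·5.1=7.65; next y=-3/10·(-0.6)+1·7.65=7.83
n=3: y=7.83, sp=3, e=sp−y=-4.83; I=0.27, D=e−e_prev=-8.43; u=0·(-4.83)+5/4·0.27+1/4·(-8.43)=-1.77; next y=-3/10·7.83+1·(-1.77)=-4.119
n=4: y=-4.119, sp=3, e=sp−y=7.119; I=7.389, D=e−e_prev=11.949; u=0·7.119+5/4·7.389+1/4·11.949=12.2235; next y=-3/10·(-4.119)+1·12.2235=13.4592
n=5: y=13.4592, sp=3, e=sp−y=-10.4592; I=-3.0702, D=e−e_prev=-17.5782; u=0·(-10.4592)+5/4·(-3.0702)+1/4·(-17.5782)=-8.2323; next y=-3/10·13.4592+1·(-8.2323)=-12.27006
n=6: y=-12.27006, sp=3, e=sp−y=15.27006; I=12.19986, D=e−e_prev=25.72926; u=0·15.27006+5/4·12.19986+1/4·25.72926=21.68214; next y=-3/10·(-12.27006)+1·21.68214=25.363158
n=7: y=25.363158, sp=3, e=sp−y=-22.363158; I=-10.163298, D=e−e_prev=-37.633218; u=0·(-22.363158)+5/4·(-10.163298)+1/4·(-37.633218)=-22.112427; next y=-3/10·25.363158+1·(-22.112427)≈-29.721374
n=8: y≈-29.721374, sp=3, e=sp−y≈32.721374; I≈22.558076, D=e−e_prev≈55.084532; u=0·32.721374+5/4·22.558076+1/4·55.084532≈41.968729; next y=-3/10·(-29.721374)+1·41.968729≈50.885141
n=9: y≈50.885141, sp=3, e=sp−y≈-47.885141; I≈-25.327065, D=e−e_prev≈-80.606515; u=0·(-47.885141)+5/4·(-25.327065)+1/4·(-80.606515)≈-51.810459; next y=-3/10·50.885141+1·(-51.810459)≈-67.076002
n=10: y≈-67.076002, sp=3, e=sp−y≈70.076002; I≈44.748937, D=e−e_prev≈117.961143; u=0·70.076002+5/4·44.748937+1/4·117.961143≈85.426457; next y=-3/10·(-67.076002)+1·85.426457≈105.549258
n=11: y≈105.549258, sp=3, e=sp−y≈-102.549258; I≈-57.800321, D=e−e_prev≈-172.625259; u=0·(-102.549258)+5/4·(-57.800321)+1/4·(-172.625259)≈-115.406716; next y=-3/10·105.549258+1·(-115.406716)≈-147.071493
n=12: y≈-147.071493, sp=3, e=sp−y≈150.071493; I≈92.271172, D=e−e_prev≈252.620751; u=0·150.071493+5/4·92.271172+1/4·252.620751≈178.494153; next y=-3/10·(-147.071493)+1·178.494153≈222.615601

0 3 4.500 0.000
1 3 0.750 4.500
2 3 7.650 -0.600
3 3 -1.770 7.830
4 3 12.224 -4.119
5 3 -8.232 13.459
6 3 21.682 -12.270
7 3 -22.112 25.363
8 3 41.969 -29.721
9 3 -51.810 50.885
10 3 85.426 -67.076
11 3 -115.407 105.549
12 3 178.494 -147.071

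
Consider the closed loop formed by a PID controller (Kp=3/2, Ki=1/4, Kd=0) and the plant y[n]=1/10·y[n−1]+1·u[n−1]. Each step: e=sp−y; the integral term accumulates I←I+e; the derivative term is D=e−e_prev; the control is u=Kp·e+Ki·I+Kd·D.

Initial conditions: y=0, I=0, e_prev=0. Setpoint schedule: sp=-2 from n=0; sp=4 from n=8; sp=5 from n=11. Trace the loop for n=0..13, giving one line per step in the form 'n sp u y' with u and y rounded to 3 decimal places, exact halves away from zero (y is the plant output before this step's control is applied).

0 -2 -3.500 0.000
1 -2 2.125 -3.500
2 -2 -6.731 1.775
3 -2 6.900 -6.554
4 -2 -14.359 6.245
5 -2 18.544 -13.734
6 -2 -32.606 17.170
7 -2 46.705 -30.889
8 4 -65.957 43.616
9 4 108.259 -61.595
10 4 -161.808 102.100
11 5 259.388 -151.598
12 5 -394.158 244.228
13 5 620.471 -369.735

(exact arithmetic carried between steps; '≈' marks a value shown rounded to 6 d.p. or computed from one; I and e_prev carry over from the previous line; the table rounds u and y to 3 d.p., halves away from zero)
n=0: y=0, sp=-2, e=sp−y=-2; I=-2, D=e−e_prev=-2; u=3/2·(-2)+1/4·(-2)+0·(-2)=-3.5; next y=1/10·0+1·(-3.5)=-3.5
n=1: y=-3.5, sp=-2, e=sp−y=1.5; I=-0.5, D=e−e_prev=3.5; u=3/2·1.5+1/4·(-0.5)+0·3.5=2.125; next y=1/10·(-3.5)+1·2.125=1.775
n=2: y=1.775, sp=-2, e=sp−y=-3.775; I=-4.275, D=e−e_prev=-5.275; u=3/2·(-3.775)+1/4·(-4.275)+0·(-5.275)=-6.73125; next y=1/10·1.775+1·(-6.73125)=-6.55375
n=3: y=-6.55375, sp=-2, e=sp−y=4.55375; I=0.27875, D=e−e_prev=8.32875; u=3/2·4.55375+1/4·0.27875+0·8.32875≈6.900313; next y=1/10·(-6.55375)+1·6.900313≈6.244938
n=4: y≈6.244938, sp=-2, e=sp−y≈-8.244938; I≈-7.966188, D=e−e_prev≈-12.798688; u=3/2·(-8.244938)+1/4·(-7.966188)+0·(-12.798688)≈-14.358953; next y=1/10·6.244938+1·(-14.358953)≈-13.734459
n=5: y≈-13.734459, sp=-2, e=sp−y≈11.734459; I≈3.768272, D=e−e_prev≈19.979397; u=3/2·11.734459+1/4·3.768272+0·19.979397≈18.543757; next y=1/10·(-13.734459)+1·18.543757≈17.170311
n=6: y≈17.170311, sp=-2, e=sp−y≈-19.170311; I≈-15.402039, D=e−e_prev≈-30.904770; u=3/2·(-19.170311)+1/4·(-15.402039)+0·(-30.904770)≈-32.605976; next y=1/10·17.170311+1·(-32.605976)≈-30.888945
n=7: y≈-30.888945, sp=-2, e=sp−y≈28.888945; I≈13.486906, D=e−e_prev≈48.059256; u=3/2·28.888945+1/4·13.486906+0·48.059256≈46.705145; next y=1/10·(-30.888945)+1·46.705145≈43.616250
n=8: y≈43.616250, sp=4, e=sp−y≈-39.616250; I≈-26.129344, D=e−e_prev≈-68.505195; u=3/2·(-39.616250)+1/4·(-26.129344)+0·(-68.505195)≈-65.956711; next y=1/10·43.616250+1·(-65.956711)≈-61.595086
n=9: y≈-61.595086, sp=4, e=sp−y≈65.595086; I≈39.465742, D=e−e_prev≈105.211336; u=3/2·65.595086+1/4·39.465742+0·105.211336≈108.259064; next y=1/10·(-61.595086)+1·108.259064≈102.099556
n=10: y≈102.099556, sp=4, e=sp−y≈-98.099556; I≈-58.633814, D=e−e_prev≈-163.694642; u=3/2·(-98.099556)+1/4·(-58.633814)+0·(-163.694642)≈-161.807787; next y=1/10·102.099556+1·(-161.807787)≈-151.597832
n=11: y≈-151.597832, sp=5, e=sp−y≈156.597832; I≈97.964018, D=e−e_prev≈254.697388; u=3/2·156.597832+1/4·97.964018+0·254.697388≈259.387752; next y=1/10·(-151.597832)+1·259.387752≈244.227969
n=12: y≈244.227969, sp=5, e=sp−y≈-239.227969; I≈-141.263951, D=e−e_prev≈-395.825801; u=3/2·(-239.227969)+1/4·(-141.263951)+0·(-395.825801)≈-394.157941; next y=1/10·244.227969+1·(-394.157941)≈-369.735144
n=13: y≈-369.735144, sp=5, e=sp−y≈374.735144; I≈233.471193, D=e−e_prev≈613.963113; u=3/2·374.735144+1/4·233.471193+0·613.963113≈620.470514; next y=1/10·(-369.735144)+1·620.470514≈583.497000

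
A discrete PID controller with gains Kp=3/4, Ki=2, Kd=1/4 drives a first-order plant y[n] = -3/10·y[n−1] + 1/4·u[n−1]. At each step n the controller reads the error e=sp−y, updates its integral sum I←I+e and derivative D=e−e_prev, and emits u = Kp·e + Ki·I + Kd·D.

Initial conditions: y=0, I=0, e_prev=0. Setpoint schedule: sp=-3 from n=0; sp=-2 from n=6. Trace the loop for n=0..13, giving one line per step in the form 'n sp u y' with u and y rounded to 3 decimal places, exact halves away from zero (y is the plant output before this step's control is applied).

0 -3 -9.000 0.000
1 -3 -7.500 -2.250
2 -3 -12.713 -1.200
3 -3 -11.196 -2.818
4 -3 -14.558 -1.953
5 -3 -13.135 -3.053
6 -2 -12.360 -2.368
7 -2 -11.667 -2.380
8 -2 -11.441 -2.203
9 -2 -11.002 -2.199
10 -2 -10.929 -2.091
11 -2 -10.677 -2.105
12 -2 -10.672 -2.038
13 -2 -10.523 -2.057

(exact arithmetic carried between steps; '≈' marks a value shown rounded to 6 d.p. or computed from one; I and e_prev carry over from the previous line; the table rounds u and y to 3 d.p., halves away from zero)
n=0: y=0, sp=-3, e=sp−y=-3; I=-3, D=e−e_prev=-3; u=3/4·(-3)+2·(-3)+1/4·(-3)=-9; next y=-3/10·0+1/4·(-9)=-2.25
n=1: y=-2.25, sp=-3, e=sp−y=-0.75; I=-3.75, D=e−e_prev=2.25; u=3/4·(-0.75)+2·(-3.75)+1/4·2.25=-7.5; next y=-3/10·(-2.25)+1/4·(-7.5)=-1.2
n=2: y=-1.2, sp=-3, e=sp−y=-1.8; I=-5.55, D=e−e_prev=-1.05; u=3/4·(-1.8)+2·(-5.55)+1/4·(-1.05)=-12.7125; next y=-3/10·(-1.2)+1/4·(-12.7125)=-2.818125
n=3: y=-2.818125, sp=-3, e=sp−y=-0.181875; I=-5.731875, D=e−e_prev=1.618125; u=3/4·(-0.181875)+2·(-5.731875)+1/4·1.618125=-11.195625; next y=-3/10·(-2.818125)+1/4·(-11.195625)≈-1.953469
n=4: y≈-1.953469, sp=-3, e=sp−y≈-1.046531; I≈-6.778406, D=e−e_prev≈-0.864656; u=3/4·(-1.046531)+2·(-6.778406)+1/4·(-0.864656)≈-14.557875; next y=-3/10·(-1.953469)+1/4·(-14.557875)≈-3.053428
n=5: y≈-3.053428, sp=-3, e=sp−y≈0.053428; I≈-6.724978, D=e−e_prev≈1.099959; u=3/4·0.053428+2·(-6.724978)+1/4·1.099959≈-13.134895; next y=-3/10·(-3.053428)+1/4·(-13.134895)≈-2.367695
n=6: y≈-2.367695, sp=-2, e=sp−y≈0.367695; I≈-6.357283, D=e−e_prev≈0.314267; u=3/4·0.367695+2·(-6.357283)+1/4·0.314267≈-12.360227; next y=-3/10·(-2.367695)+1/4·(-12.360227)≈-2.379748
n=7: y≈-2.379748, sp=-2, e=sp−y≈0.379748; I≈-5.977535, D=e−e_prev≈0.012053; u=3/4·0.379748+2·(-5.977535)+1/4·0.012053≈-11.667245; next y=-3/10·(-2.379748)+1/4·(-11.667245)≈-2.202887
n=8: y≈-2.202887, sp=-2, e=sp−y≈0.202887; I≈-5.774648, D=e−e_prev≈-0.176861; u=3/4·0.202887+2·(-5.774648)+1/4·(-0.176861)≈-11.441346; next y=-3/10·(-2.202887)+1/4·(-11.441346)≈-2.199470
n=9: y≈-2.199470, sp=-2, e=sp−y≈0.199470; I≈-5.575177, D=e−e_prev≈-0.003416; u=3/4·0.199470+2·(-5.575177)+1/4·(-0.003416)≈-11.001606; next y=-3/10·(-2.199470)+1/4·(-11.001606)≈-2.090560
n=10: y≈-2.090560, sp=-2, e=sp−y≈0.090560; I≈-5.484617, D=e−e_prev≈-0.108910; u=3/4·0.090560+2·(-5.484617)+1/4·(-0.108910)≈-10.928541; next y=-3/10·(-2.090560)+1/4·(-10.928541)≈-2.104967
n=11: y≈-2.104967, sp=-2, e=sp−y≈0.104967; I≈-5.379650, D=e−e_prev≈0.014407; u=3/4·0.104967+2·(-5.379650)+1/4·0.014407≈-10.676972; next y=-3/10·(-2.104967)+1/4·(-10.676972)≈-2.037753
n=12: y≈-2.037753, sp=-2, e=sp−y≈0.037753; I≈-5.341897, D=e−e_prev≈-0.067214; u=3/4·0.037753+2·(-5.341897)+1/4·(-0.067214)≈-10.672283; next y=-3/10·(-2.037753)+1/4·(-10.672283)≈-2.056745
n=13: y≈-2.056745, sp=-2, e=sp−y≈0.056745; I≈-5.285152, D=e−e_prev≈0.018992; u=3/4·0.056745+2·(-5.285152)+1/4·0.018992≈-10.522998; next y=-3/10·(-2.056745)+1/4·(-10.522998)≈-2.013726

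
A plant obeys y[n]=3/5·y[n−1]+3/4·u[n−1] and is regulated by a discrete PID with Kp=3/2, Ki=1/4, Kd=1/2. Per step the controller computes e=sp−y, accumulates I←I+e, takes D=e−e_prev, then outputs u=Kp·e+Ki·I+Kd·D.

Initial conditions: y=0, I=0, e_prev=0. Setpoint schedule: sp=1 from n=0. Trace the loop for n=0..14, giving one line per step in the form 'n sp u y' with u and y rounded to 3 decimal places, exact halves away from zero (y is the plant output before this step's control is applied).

0 1 2.250 0.000
1 1 -1.797 1.688
2 1 3.426 -0.335
3 1 -3.335 2.368
4 1 5.434 -1.080
5 1 -5.912 3.427
6 1 8.796 -2.377
7 1 -10.245 5.170
8 1 14.428 -4.581
9 1 -17.523 8.072
10 1 23.871 -8.299
11 1 -29.741 12.924
12 1 39.708 -14.551
13 1 -50.245 21.050
14 1 66.277 -25.054

(exact arithmetic carried between steps; '≈' marks a value shown rounded to 6 d.p. or computed from one; I and e_prev carry over from the previous line; the table rounds u and y to 3 d.p., halves away from zero)
n=0: y=0, sp=1, e=sp−y=1; I=1, D=e−e_prev=1; u=3/2·1+1/4·1+1/2·1=2.25; next y=3/5·0+3/4·2.25=1.6875
n=1: y=1.6875, sp=1, e=sp−y=-0.6875; I=0.3125, D=e−e_prev=-1.6875; u=3/2·(-0.6875)+1/4·0.3125+1/2·(-1.6875)=-1.796875; next y=3/5·1.6875+3/4·(-1.796875)≈-0.335156
n=2: y≈-0.335156, sp=1, e=sp−y≈1.335156; I≈1.647656, D=e−e_prev≈2.022656; u=3/2·1.335156+1/4·1.647656+1/2·2.022656≈3.425977; next y=3/5·(-0.335156)+3/4·3.425977≈2.368389
n=3: y≈2.368389, sp=1, e=sp−y≈-1.368389; I≈0.279268, D=e−e_prev≈-2.703545; u=3/2·(-1.368389)+1/4·0.279268+1/2·(-2.703545)≈-3.334539; next y=3/5·2.368389+3/4·(-3.334539)≈-1.079871
n=4: y≈-1.079871, sp=1, e=sp−y≈2.079871; I≈2.359138, D=e−e_prev≈3.448259; u=3/2·2.079871+1/4·2.359138+1/2·3.448259≈5.433720; next y=3/5·(-1.079871)+3/4·5.433720≈3.427368
n=5: y≈3.427368, sp=1, e=sp−y≈-2.427368; I≈-0.068230, D=e−e_prev≈-4.507239; u=3/2·(-2.427368)+1/4·(-0.068230)+1/2·(-4.507239)≈-5.911728; next y=3/5·3.427368+3/4·(-5.911728)≈-2.377376
n=6: y≈-2.377376, sp=1, e=sp−y≈3.377376; I≈3.309146, D=e−e_prev≈5.804743; u=3/2·3.377376+1/4·3.309146+1/2·5.804743≈8.795722; next y=3/5·(-2.377376)+3/4·8.795722≈5.170366
n=7: y≈5.170366, sp=1, e=sp−y≈-4.170366; I≈-0.861220, D=e−e_prev≈-7.547741; u=3/2·(-4.170366)+1/4·(-0.861220)+1/2·(-7.547741)≈-10.244725; next y=3/5·5.170366+3/4·(-10.244725)≈-4.581324
n=8: y≈-4.581324, sp=1, e=sp−y≈5.581324; I≈4.720104, D=e−e_prev≈9.751690; u=3/2·5.581324+1/4·4.720104+1/2·9.751690≈14.427857; next y=3/5·(-4.581324)+3/4·14.427857≈8.072098
n=9: y≈8.072098, sp=1, e=sp−y≈-7.072098; I≈-2.351994, D=e−e_prev≈-12.653422; u=3/2·(-7.072098)+1/4·(-2.351994)+1/2·(-12.653422)≈-17.522857; next y=3/5·8.072098+3/4·(-17.522857)≈-8.298884
n=10: y≈-8.298884, sp=1, e=sp−y≈9.298884; I≈6.946890, D=e−e_prev≈16.370982; u=3/2·9.298884+1/4·6.946890+1/2·16.370982≈23.870539; next y=3/5·(-8.298884)+3/4·23.870539≈12.923574
n=11: y≈12.923574, sp=1, e=sp−y≈-11.923574; I≈-4.976684, D=e−e_prev≈-21.222458; u=3/2·(-11.923574)+1/4·(-4.976684)+1/2·(-21.222458)≈-29.740761; next y=3/5·12.923574+3/4·(-29.740761)≈-14.551426
n=12: y≈-14.551426, sp=1, e=sp−y≈15.551426; I≈10.574742, D=e−e_prev≈27.475000; u=3/2·15.551426+1/4·10.574742+1/2·27.475000≈39.708325; next y=3/5·(-14.551426)+3/4·39.708325≈21.050388
n=13: y≈21.050388, sp=1, e=sp−y≈-20.050388; I≈-9.475646, D=e−e_prev≈-35.601814; u=3/2·(-20.050388)+1/4·(-9.475646)+1/2·(-35.601814)≈-50.245401; next y=3/5·21.050388+3/4·(-50.245401)≈-25.053818
n=14: y≈-25.053818, sp=1, e=sp−y≈26.053818; I≈16.578172, D=e−e_prev≈46.104206; u=3/2·26.053818+1/4·16.578172+1/2·46.104206≈66.277372; next y=3/5·(-25.053818)+3/4·66.277372≈34.675739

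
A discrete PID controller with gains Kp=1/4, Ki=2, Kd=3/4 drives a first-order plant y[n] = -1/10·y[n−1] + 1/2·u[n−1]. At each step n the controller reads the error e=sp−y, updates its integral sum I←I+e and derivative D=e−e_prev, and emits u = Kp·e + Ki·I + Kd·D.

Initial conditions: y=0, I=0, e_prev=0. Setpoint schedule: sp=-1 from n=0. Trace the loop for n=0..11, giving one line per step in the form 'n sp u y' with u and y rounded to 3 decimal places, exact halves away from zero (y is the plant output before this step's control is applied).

0 -1 -3.000 0.000
1 -1 0.250 -1.500
2 -1 -5.200 0.275
3 -1 2.289 -2.628
4 -1 -8.737 1.407
5 -1 7.224 -4.509
6 -1 -15.911 4.063
7 -1 17.666 -8.362
8 -1 -31.022 9.669
9 -1 39.604 -16.478
10 -1 -62.834 21.450
11 -1 85.748 -33.562

(exact arithmetic carried between steps; '≈' marks a value shown rounded to 6 d.p. or computed from one; I and e_prev carry over from the previous line; the table rounds u and y to 3 d.p., halves away from zero)
n=0: y=0, sp=-1, e=sp−y=-1; I=-1, D=e−e_prev=-1; u=1/4·(-1)+2·(-1)+3/4·(-1)=-3; next y=-1/10·0+1/2·(-3)=-1.5
n=1: y=-1.5, sp=-1, e=sp−y=0.5; I=-0.5, D=e−e_prev=1.5; u=1/4·0.5+2·(-0.5)+3/4·1.5=0.25; next y=-1/10·(-1.5)+1/2·0.25=0.275
n=2: y=0.275, sp=-1, e=sp−y=-1.275; I=-1.775, D=e−e_prev=-1.775; u=1/4·(-1.275)+2·(-1.775)+3/4·(-1.775)=-5.2; next y=-1/10·0.275+1/2·(-5.2)=-2.6275
n=3: y=-2.6275, sp=-1, e=sp−y=1.6275; I=-0.1475, D=e−e_prev=2.9025; u=1/4·1.6275+2·(-0.1475)+3/4·2.9025=2.28875; next y=-1/10·(-2.6275)+1/2·2.28875=1.407125
n=4: y=1.407125, sp=-1, e=sp−y=-2.407125; I=-2.554625, D=e−e_prev=-4.034625; u=1/4·(-2.407125)+2·(-2.554625)+3/4·(-4.034625)=-8.737; next y=-1/10·1.407125+1/2·(-8.737)≈-4.509213
n=5: y≈-4.509213, sp=-1, e=sp−y≈3.509213; I≈0.954588, D=e−e_prev≈5.916338; u=1/4·3.509213+2·0.954588+3/4·5.916338≈7.223731; next y=-1/10·(-4.509213)+1/2·7.223731≈4.062787
n=6: y≈4.062787, sp=-1, e=sp−y≈-5.062787; I≈-4.108199, D=e−e_prev≈-8.571999; u=1/4·(-5.062787)+2·(-4.108199)+3/4·(-8.571999)≈-15.911095; next y=-1/10·4.062787+1/2·(-15.911095)≈-8.361826
n=7: y≈-8.361826, sp=-1, e=sp−y≈7.361826; I≈3.253627, D=e−e_prev≈12.424613; u=1/4·7.361826+2·3.253627+3/4·12.424613≈17.666170; next y=-1/10·(-8.361826)+1/2·17.666170≈9.669268
n=8: y≈9.669268, sp=-1, e=sp−y≈-10.669268; I≈-7.415641, D=e−e_prev≈-18.031094; u=1/4·(-10.669268)+2·(-7.415641)+3/4·(-18.031094)≈-31.021919; next y=-1/10·9.669268+1/2·(-31.021919)≈-16.477886
n=9: y≈-16.477886, sp=-1, e=sp−y≈15.477886; I≈8.062245, D=e−e_prev≈26.147154; u=1/4·15.477886+2·8.062245+3/4·26.147154≈39.604328; next y=-1/10·(-16.477886)+1/2·39.604328≈21.449952
n=10: y≈21.449952, sp=-1, e=sp−y≈-22.449952; I≈-14.387707, D=e−e_prev≈-37.927839; u=1/4·(-22.449952)+2·(-14.387707)+3/4·(-37.927839)≈-62.833781; next y=-1/10·21.449952+1/2·(-62.833781)≈-33.561886
n=11: y≈-33.561886, sp=-1, e=sp−y≈32.561886; I≈18.174179, D=e−e_prev≈55.011838; u=1/4·32.561886+2·18.174179+3/4·55.011838≈85.747708; next y=-1/10·(-33.561886)+1/2·85.747708≈46.230042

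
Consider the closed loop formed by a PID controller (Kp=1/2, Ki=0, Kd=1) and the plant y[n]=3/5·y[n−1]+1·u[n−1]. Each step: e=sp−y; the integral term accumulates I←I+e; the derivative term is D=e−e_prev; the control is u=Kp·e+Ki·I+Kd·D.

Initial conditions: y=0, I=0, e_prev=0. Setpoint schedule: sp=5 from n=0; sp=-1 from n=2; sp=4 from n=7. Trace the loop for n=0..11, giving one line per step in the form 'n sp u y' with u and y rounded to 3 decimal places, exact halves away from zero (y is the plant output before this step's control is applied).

(exact arithmetic carried between steps; '≈' marks a value shown rounded to 6 d.p. or computed from one; I and e_prev carry over from the previous line; the table rounds u and y to 3 d.p., halves away from zero)
n=0: y=0, sp=5, e=sp−y=5; I=5, D=e−e_prev=5; u=1/2·5+0·5+1·5=7.5; next y=3/5·0+1·7.5=7.5
n=1: y=7.5, sp=5, e=sp−y=-2.5; I=2.5, D=e−e_prev=-7.5; u=1/2·(-2.5)+0·2.5+1·(-7.5)=-8.75; next y=3/5·7.5+1·(-8.75)=-4.25
n=2: y=-4.25, sp=-1, e=sp−y=3.25; I=5.75, D=e−e_prev=5.75; u=1/2·3.25+0·5.75+1·5.75=7.375; next y=3/5·(-4.25)+1·7.375=4.825
n=3: y=4.825, sp=-1, e=sp−y=-5.825; I=-0.075, D=e−e_prev=-9.075; u=1/2·(-5.825)+0·(-0.075)+1·(-9.075)=-11.9875; next y=3/5·4.825+1·(-11.9875)=-9.0925
n=4: y=-9.0925, sp=-1, e=sp−y=8.0925; I=8.0175, D=e−e_prev=13.9175; u=1/2·8.0925+0·8.0175+1·13.9175=17.96375; next y=3/5·(-9.0925)+1·17.96375=12.50825
n=5: y=12.50825, sp=-1, e=sp−y=-13.50825; I=-5.49075, D=e−e_prev=-21.60075; u=1/2·(-13.50825)+0·(-5.49075)+1·(-21.60075)=-28.354875; next y=3/5·12.50825+1·(-28.354875)=-20.849925
n=6: y=-20.849925, sp=-1, e=sp−y=19.849925; I=14.359175, D=e−e_prev=33.358175; u=1/2·19.849925+0·14.359175+1·33.358175≈43.283138; next y=3/5·(-20.849925)+1·43.283138≈30.773183
n=7: y≈30.773183, sp=4, e=sp−y≈-26.773183; I≈-12.414008, D=e−e_prev≈-46.623108; u=1/2·(-26.773183)+0·(-12.414008)+1·(-46.623108)≈-60.009699; next y=3/5·30.773183+1·(-60.009699)≈-41.545789
n=8: y≈-41.545789, sp=4, e=sp−y≈45.545789; I≈33.131782, D=e−e_prev≈72.318972; u=1/2·45.545789+0·33.131782+1·72.318972≈95.091866; next y=3/5·(-41.545789)+1·95.091866≈70.164393
n=9: y≈70.164393, sp=4, e=sp−y≈-66.164393; I≈-33.032611, D=e−e_prev≈-111.710182; u=1/2·(-66.164393)+0·(-33.032611)+1·(-111.710182)≈-144.792378; next y=3/5·70.164393+1·(-144.792378)≈-102.693743
n=10: y≈-102.693743, sp=4, e=sp−y≈106.693743; I≈73.661132, D=e−e_prev≈172.858136; u=1/2·106.693743+0·73.661132+1·172.858136≈226.205007; next y=3/5·(-102.693743)+1·226.205007≈164.588761
n=11: y≈164.588761, sp=4, e=sp−y≈-160.588761; I≈-86.927630, D=e−e_prev≈-267.282504; u=1/2·(-160.588761)+0·(-86.927630)+1·(-267.282504)≈-347.576885; next y=3/5·164.588761+1·(-347.576885)≈-248.823628

0 5 7.500 0.000
1 5 -8.750 7.500
2 -1 7.375 -4.250
3 -1 -11.988 4.825
4 -1 17.964 -9.093
5 -1 -28.355 12.508
6 -1 43.283 -20.850
7 4 -60.010 30.773
8 4 95.092 -41.546
9 4 -144.792 70.164
10 4 226.205 -102.694
11 4 -347.577 164.589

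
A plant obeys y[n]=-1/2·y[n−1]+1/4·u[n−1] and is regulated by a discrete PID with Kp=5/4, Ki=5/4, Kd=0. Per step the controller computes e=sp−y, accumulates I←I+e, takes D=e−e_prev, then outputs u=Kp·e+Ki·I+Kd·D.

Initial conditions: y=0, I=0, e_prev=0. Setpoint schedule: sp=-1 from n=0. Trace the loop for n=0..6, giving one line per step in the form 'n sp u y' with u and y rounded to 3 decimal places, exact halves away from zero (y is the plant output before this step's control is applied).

(exact arithmetic carried between steps; '≈' marks a value shown rounded to 6 d.p. or computed from one; I and e_prev carry over from the previous line; the table rounds u and y to 3 d.p., halves away from zero)
n=0: y=0, sp=-1, e=sp−y=-1; I=-1, D=e−e_prev=-1; u=5/4·(-1)+5/4·(-1)+0·(-1)=-2.5; next y=-1/2·0+1/4·(-2.5)=-0.625
n=1: y=-0.625, sp=-1, e=sp−y=-0.375; I=-1.375, D=e−e_prev=0.625; u=5/4·(-0.375)+5/4·(-1.375)+0·0.625=-2.1875; next y=-1/2·(-0.625)+1/4·(-2.1875)=-0.234375
n=2: y=-0.234375, sp=-1, e=sp−y=-0.765625; I=-2.140625, D=e−e_prev=-0.390625; u=5/4·(-0.765625)+5/4·(-2.140625)+0·(-0.390625)≈-3.632813; next y=-1/2·(-0.234375)+1/4·(-3.632813)≈-0.791016
n=3: y≈-0.791016, sp=-1, e=sp−y≈-0.208984; I≈-2.349609, D=e−e_prev≈0.556641; u=5/4·(-0.208984)+5/4·(-2.349609)+0·0.556641≈-3.198242; next y=-1/2·(-0.791016)+1/4·(-3.198242)≈-0.404053
n=4: y≈-0.404053, sp=-1, e=sp−y≈-0.595947; I≈-2.945557, D=e−e_prev≈-0.386963; u=5/4·(-0.595947)+5/4·(-2.945557)+0·(-0.386963)≈-4.426880; next y=-1/2·(-0.404053)+1/4·(-4.426880)≈-0.904694
n=5: y≈-0.904694, sp=-1, e=sp−y≈-0.095306; I≈-3.040863, D=e−e_prev≈0.500641; u=5/4·(-0.095306)+5/4·(-3.040863)+0·0.500641≈-3.920212; next y=-1/2·(-0.904694)+1/4·(-3.920212)≈-0.527706
n=6: y≈-0.527706, sp=-1, e=sp−y≈-0.472294; I≈-3.513157, D=e−e_prev≈-0.376987; u=5/4·(-0.472294)+5/4·(-3.513157)+0·(-0.376987)≈-4.981813; next y=-1/2·(-0.527706)+1/4·(-4.981813)≈-0.981600

0 -1 -2.500 0.000
1 -1 -2.188 -0.625
2 -1 -3.633 -0.234
3 -1 -3.198 -0.791
4 -1 -4.427 -0.404
5 -1 -3.920 -0.905
6 -1 -4.982 -0.528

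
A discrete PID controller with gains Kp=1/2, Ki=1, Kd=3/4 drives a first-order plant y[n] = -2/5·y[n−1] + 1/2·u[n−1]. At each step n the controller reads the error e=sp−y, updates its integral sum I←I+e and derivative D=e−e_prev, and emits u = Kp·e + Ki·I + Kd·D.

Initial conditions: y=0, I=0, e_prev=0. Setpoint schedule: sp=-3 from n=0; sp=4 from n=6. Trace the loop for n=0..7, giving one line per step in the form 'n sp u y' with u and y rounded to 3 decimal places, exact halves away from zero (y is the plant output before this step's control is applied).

(exact arithmetic carried between steps; '≈' marks a value shown rounded to 6 d.p. or computed from one; I and e_prev carry over from the previous line; the table rounds u and y to 3 d.p., halves away from zero)
n=0: y=0, sp=-3, e=sp−y=-3; I=-3, D=e−e_prev=-3; u=1/2·(-3)+1·(-3)+3/4·(-3)=-6.75; next y=-2/5·0+1/2·(-6.75)=-3.375
n=1: y=-3.375, sp=-3, e=sp−y=0.375; I=-2.625, D=e−e_prev=3.375; u=1/2·0.375+1·(-2.625)+3/4·3.375=0.09375; next y=-2/5·(-3.375)+1/2·0.09375=1.396875
n=2: y=1.396875, sp=-3, e=sp−y=-4.396875; I=-7.021875, D=e−e_prev=-4.771875; u=1/2·(-4.396875)+1·(-7.021875)+3/4·(-4.771875)≈-12.799219; next y=-2/5·1.396875+1/2·(-12.799219)≈-6.958359
n=3: y≈-6.958359, sp=-3, e=sp−y≈3.958359; I≈-3.063516, D=e−e_prev≈8.355234; u=1/2·3.958359+1·(-3.063516)+3/4·8.355234≈5.182090; next y=-2/5·(-6.958359)+1/2·5.182090≈5.374389
n=4: y≈5.374389, sp=-3, e=sp−y≈-8.374389; I≈-11.437904, D=e−e_prev≈-12.332748; u=1/2·(-8.374389)+1·(-11.437904)+3/4·(-12.332748)≈-24.874660; next y=-2/5·5.374389+1/2·(-24.874660)≈-14.587085
n=5: y≈-14.587085, sp=-3, e=sp−y≈11.587085; I≈0.149181, D=e−e_prev≈19.961474; u=1/2·11.587085+1·0.149181+3/4·19.961474≈20.913829; next y=-2/5·(-14.587085)+1/2·20.913829≈16.291749
n=6: y≈16.291749, sp=4, e=sp−y≈-12.291749; I≈-12.142568, D=e−e_prev≈-23.878834; u=1/2·(-12.291749)+1·(-12.142568)+3/4·(-23.878834)≈-36.197568; next y=-2/5·16.291749+1/2·(-36.197568)≈-24.615483
n=7: y≈-24.615483, sp=4, e=sp−y≈28.615483; I≈16.472916, D=e−e_prev≈40.907232; u=1/2·28.615483+1·16.472916+3/4·40.907232≈61.461081; next y=-2/5·(-24.615483)+1/2·61.461081≈40.576734

0 -3 -6.750 0.000
1 -3 0.094 -3.375
2 -3 -12.799 1.397
3 -3 5.182 -6.958
4 -3 -24.875 5.374
5 -3 20.914 -14.587
6 4 -36.198 16.292
7 4 61.461 -24.615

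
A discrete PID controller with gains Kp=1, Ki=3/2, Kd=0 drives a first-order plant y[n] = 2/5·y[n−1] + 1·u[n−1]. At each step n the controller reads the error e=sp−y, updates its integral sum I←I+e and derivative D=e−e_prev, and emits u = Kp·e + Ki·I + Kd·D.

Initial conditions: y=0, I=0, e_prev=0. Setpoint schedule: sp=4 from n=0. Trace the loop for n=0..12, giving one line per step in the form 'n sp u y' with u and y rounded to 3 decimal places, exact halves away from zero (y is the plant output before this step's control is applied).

(exact arithmetic carried between steps; '≈' marks a value shown rounded to 6 d.p. or computed from one; I and e_prev carry over from the previous line; the table rounds u and y to 3 d.p., halves away from zero)
n=0: y=0, sp=4, e=sp−y=4; I=4, D=e−e_prev=4; u=1·4+3/2·4+0·4=10; next y=2/5·0+1·10=10
n=1: y=10, sp=4, e=sp−y=-6; I=-2, D=e−e_prev=-10; u=1·(-6)+3/2·(-2)+0·(-10)=-9; next y=2/5·10+1·(-9)=-5
n=2: y=-5, sp=4, e=sp−y=9; I=7, D=e−e_prev=15; u=1·9+3/2·7+0·15=19.5; next y=2/5·(-5)+1·19.5=17.5
n=3: y=17.5, sp=4, e=sp−y=-13.5; I=-6.5, D=e−e_prev=-22.5; u=1·(-13.5)+3/2·(-6.5)+0·(-22.5)=-23.25; next y=2/5·17.5+1·(-23.25)=-16.25
n=4: y=-16.25, sp=4, e=sp−y=20.25; I=13.75, D=e−e_prev=33.75; u=1·20.25+3/2·13.75+0·33.75=40.875; next y=2/5·(-16.25)+1·40.875=34.375
n=5: y=34.375, sp=4, e=sp−y=-30.375; I=-16.625, D=e−e_prev=-50.625; u=1·(-30.375)+3/2·(-16.625)+0·(-50.625)=-55.3125; next y=2/5·34.375+1·(-55.3125)=-41.5625
n=6: y=-41.5625, sp=4, e=sp−y=45.5625; I=28.9375, D=e−e_prev=75.9375; u=1·45.5625+3/2·28.9375+0·75.9375=88.96875; next y=2/5·(-41.5625)+1·88.96875=72.34375
n=7: y=72.34375, sp=4, e=sp−y=-68.34375; I=-39.40625, D=e−e_prev=-113.90625; u=1·(-68.34375)+3/2·(-39.40625)+0·(-113.90625)=-127.453125; next y=2/5·72.34375+1·(-127.453125)=-98.515625
n=8: y=-98.515625, sp=4, e=sp−y=102.515625; I=63.109375, D=e−e_prev=170.859375; u=1·102.515625+3/2·63.109375+0·170.859375≈197.179688; next y=2/5·(-98.515625)+1·197.179688≈157.773438
n=9: y≈157.773438, sp=4, e=sp−y≈-153.773438; I≈-90.664063, D=e−e_prev≈-256.289063; u=1·(-153.773438)+3/2·(-90.664063)+0·(-256.289063)≈-289.769531; next y=2/5·157.773438+1·(-289.769531)≈-226.660156
n=10: y≈-226.660156, sp=4, e=sp−y≈230.660156; I≈139.996094, D=e−e_prev≈384.433594; u=1·230.660156+3/2·139.996094+0·384.433594≈440.654297; next y=2/5·(-226.660156)+1·440.654297≈349.990234
n=11: y≈349.990234, sp=4, e=sp−y≈-345.990234; I≈-205.994141, D=e−e_prev≈-576.650391; u=1·(-345.990234)+3/2·(-205.994141)+0·(-576.650391)≈-654.981445; next y=2/5·349.990234+1·(-654.981445)≈-514.985352
n=12: y≈-514.985352, sp=4, e=sp−y≈518.985352; I≈312.991211, D=e−e_prev≈864.975586; u=1·518.985352+3/2·312.991211+0·864.975586≈988.472168; next y=2/5·(-514.985352)+1·988.472168≈782.478027

0 4 10.000 0.000
1 4 -9.000 10.000
2 4 19.500 -5.000
3 4 -23.250 17.500
4 4 40.875 -16.250
5 4 -55.313 34.375
6 4 88.969 -41.563
7 4 -127.453 72.344
8 4 197.180 -98.516
9 4 -289.770 157.773
10 4 440.654 -226.660
11 4 -654.981 349.990
12 4 988.472 -514.985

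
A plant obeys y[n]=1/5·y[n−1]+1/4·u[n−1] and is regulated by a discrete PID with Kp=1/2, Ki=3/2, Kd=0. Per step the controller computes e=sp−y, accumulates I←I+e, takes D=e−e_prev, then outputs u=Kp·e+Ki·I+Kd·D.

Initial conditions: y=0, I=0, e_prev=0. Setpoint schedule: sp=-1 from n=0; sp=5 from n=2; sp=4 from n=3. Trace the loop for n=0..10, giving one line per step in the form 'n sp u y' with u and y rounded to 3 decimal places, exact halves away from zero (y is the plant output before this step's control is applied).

0 -1 -2.000 0.000
1 -1 -2.500 -0.500
2 5 9.200 -0.725
3 4 10.028 2.155
4 4 11.229 2.938
5 4 11.908 3.395
6 4 12.294 3.656
7 4 12.512 3.805
8 4 12.637 3.889
9 4 12.707 3.937
10 4 12.747 3.964

(exact arithmetic carried between steps; '≈' marks a value shown rounded to 6 d.p. or computed from one; I and e_prev carry over from the previous line; the table rounds u and y to 3 d.p., halves away from zero)
n=0: y=0, sp=-1, e=sp−y=-1; I=-1, D=e−e_prev=-1; u=1/2·(-1)+3/2·(-1)+0·(-1)=-2; next y=1/5·0+1/4·(-2)=-0.5
n=1: y=-0.5, sp=-1, e=sp−y=-0.5; I=-1.5, D=e−e_prev=0.5; u=1/2·(-0.5)+3/2·(-1.5)+0·0.5=-2.5; next y=1/5·(-0.5)+1/4·(-2.5)=-0.725
n=2: y=-0.725, sp=5, e=sp−y=5.725; I=4.225, D=e−e_prev=6.225; u=1/2·5.725+3/2·4.225+0·6.225=9.2; next y=1/5·(-0.725)+1/4·9.2=2.155
n=3: y=2.155, sp=4, e=sp−y=1.845; I=6.07, D=e−e_prev=-3.88; u=1/2·1.845+3/2·6.07+0·(-3.88)=10.0275; next y=1/5·2.155+1/4·10.0275=2.937875
n=4: y=2.937875, sp=4, e=sp−y=1.062125; I=7.132125, D=e−e_prev=-0.782875; u=1/2·1.062125+3/2·7.132125+0·(-0.782875)=11.22925; next y=1/5·2.937875+1/4·11.22925≈3.394888
n=5: y≈3.394888, sp=4, e=sp−y≈0.605113; I≈7.737238, D=e−e_prev≈-0.457013; u=1/2·0.605113+3/2·7.737238+0·(-0.457013)≈11.908413; next y=1/5·3.394888+1/4·11.908413≈3.656081
n=6: y≈3.656081, sp=4, e=sp−y≈0.343919; I≈8.081157, D=e−e_prev≈-0.261193; u=1/2·0.343919+3/2·8.081157+0·(-0.261193)≈12.293695; next y=1/5·3.656081+1/4·12.293695≈3.804640
n=7: y≈3.804640, sp=4, e=sp−y≈0.195360; I≈8.276517, D=e−e_prev≈-0.148559; u=1/2·0.195360+3/2·8.276517+0·(-0.148559)≈12.512456; next y=1/5·3.804640+1/4·12.512456≈3.889042
n=8: y≈3.889042, sp=4, e=sp−y≈0.110958; I≈8.387475, D=e−e_prev≈-0.084402; u=1/2·0.110958+3/2·8.387475+0·(-0.084402)≈12.636692; next y=1/5·3.889042+1/4·12.636692≈3.936981
n=9: y≈3.936981, sp=4, e=sp−y≈0.063019; I≈8.450494, D=e−e_prev≈-0.047939; u=1/2·0.063019+3/2·8.450494+0·(-0.047939)≈12.707250; next y=1/5·3.936981+1/4·12.707250≈3.964209
n=10: y≈3.964209, sp=4, e=sp−y≈0.035791; I≈8.486285, D=e−e_prev≈-0.027227; u=1/2·0.035791+3/2·8.486285+0·(-0.027227)≈12.747323; next y=1/5·3.964209+1/4·12.747323≈3.979673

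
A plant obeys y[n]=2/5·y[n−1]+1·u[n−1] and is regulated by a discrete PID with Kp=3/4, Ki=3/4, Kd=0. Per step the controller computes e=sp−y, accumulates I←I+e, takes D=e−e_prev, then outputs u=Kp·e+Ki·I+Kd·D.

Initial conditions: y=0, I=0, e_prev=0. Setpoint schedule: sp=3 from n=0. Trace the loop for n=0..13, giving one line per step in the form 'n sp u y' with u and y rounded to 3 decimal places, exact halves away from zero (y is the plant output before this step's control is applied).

0 3 4.500 0.000
1 3 0.000 4.500
2 3 2.925 1.800
3 3 1.058 3.645
4 3 2.268 2.516
5 3 1.493 3.274
6 3 1.994 2.803
7 3 1.673 3.116
8 3 1.881 2.919
9 3 1.748 3.049
10 3 1.834 2.967
11 3 1.778 3.020
12 3 1.814 2.986
13 3 1.791 3.008

(exact arithmetic carried between steps; '≈' marks a value shown rounded to 6 d.p. or computed from one; I and e_prev carry over from the previous line; the table rounds u and y to 3 d.p., halves away from zero)
n=0: y=0, sp=3, e=sp−y=3; I=3, D=e−e_prev=3; u=3/4·3+3/4·3+0·3=4.5; next y=2/5·0+1·4.5=4.5
n=1: y=4.5, sp=3, e=sp−y=-1.5; I=1.5, D=e−e_prev=-4.5; u=3/4·(-1.5)+3/4·1.5+0·(-4.5)=0; next y=2/5·4.5+1·0=1.8
n=2: y=1.8, sp=3, e=sp−y=1.2; I=2.7, D=e−e_prev=2.7; u=3/4·1.2+3/4·2.7+0·2.7=2.925; next y=2/5·1.8+1·2.925=3.645
n=3: y=3.645, sp=3, e=sp−y=-0.645; I=2.055, D=e−e_prev=-1.845; u=3/4·(-0.645)+3/4·2.055+0·(-1.845)=1.0575; next y=2/5·3.645+1·1.0575=2.5155
n=4: y=2.5155, sp=3, e=sp−y=0.4845; I=2.5395, D=e−e_prev=1.1295; u=3/4·0.4845+3/4·2.5395+0·1.1295=2.268; next y=2/5·2.5155+1·2.268=3.2742
n=5: y=3.2742, sp=3, e=sp−y=-0.2742; I=2.2653, D=e−e_prev=-0.7587; u=3/4·(-0.2742)+3/4·2.2653+0·(-0.7587)=1.493325; next y=2/5·3.2742+1·1.493325=2.803005
n=6: y=2.803005, sp=3, e=sp−y=0.196995; I=2.462295, D=e−e_prev=0.471195; u=3/4·0.196995+3/4·2.462295+0·0.471195≈1.994468; next y=2/5·2.803005+1·1.994468≈3.115670
n=7: y≈3.115670, sp=3, e=sp−y≈-0.115670; I≈2.346626, D=e−e_prev≈-0.312665; u=3/4·(-0.115670)+3/4·2.346626+0·(-0.312665)≈1.673217; next y=2/5·3.115670+1·1.673217≈2.919485
n=8: y≈2.919485, sp=3, e=sp−y≈0.080515; I≈2.427141, D=e−e_prev≈0.196185; u=3/4·0.080515+3/4·2.427141+0·0.196185≈1.880742; next y=2/5·2.919485+1·1.880742≈3.048536
n=9: y≈3.048536, sp=3, e=sp−y≈-0.048536; I≈2.378605, D=e−e_prev≈-0.129051; u=3/4·(-0.048536)+3/4·2.378605+0·(-0.129051)≈1.747552; next y=2/5·3.048536+1·1.747552≈2.966966
n=10: y≈2.966966, sp=3, e=sp−y≈0.033034; I≈2.411639, D=e−e_prev≈0.081570; u=3/4·0.033034+3/4·2.411639+0·0.081570≈1.833504; next y=2/5·2.966966+1·1.833504≈3.020291
n=11: y≈3.020291, sp=3, e=sp−y≈-0.020291; I≈2.391348, D=e−e_prev≈-0.053325; u=3/4·(-0.020291)+3/4·2.391348+0·(-0.053325)≈1.778293; next y=2/5·3.020291+1·1.778293≈2.986409
n=12: y≈2.986409, sp=3, e=sp−y≈0.013591; I≈2.404939, D=e−e_prev≈0.033882; u=3/4·0.013591+3/4·2.404939+0·0.033882≈1.813897; next y=2/5·2.986409+1·1.813897≈3.008461
n=13: y≈3.008461, sp=3, e=sp−y≈-0.008461; I≈2.396478, D=e−e_prev≈-0.022052; u=3/4·(-0.008461)+3/4·2.396478+0·(-0.022052)≈1.791013; next y=2/5·3.008461+1·1.791013≈2.994397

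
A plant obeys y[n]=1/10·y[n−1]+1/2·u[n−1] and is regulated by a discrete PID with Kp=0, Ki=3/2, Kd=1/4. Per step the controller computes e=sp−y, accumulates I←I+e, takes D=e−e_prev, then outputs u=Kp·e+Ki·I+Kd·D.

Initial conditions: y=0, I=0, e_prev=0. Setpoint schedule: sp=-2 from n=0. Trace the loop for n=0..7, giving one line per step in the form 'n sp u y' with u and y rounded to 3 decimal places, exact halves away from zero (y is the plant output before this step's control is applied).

(exact arithmetic carried between steps; '≈' marks a value shown rounded to 6 d.p. or computed from one; I and e_prev carry over from the previous line; the table rounds u and y to 3 d.p., halves away from zero)
n=0: y=0, sp=-2, e=sp−y=-2; I=-2, D=e−e_prev=-2; u=0·(-2)+3/2·(-2)+1/4·(-2)=-3.5; next y=1/10·0+1/2·(-3.5)=-1.75
n=1: y=-1.75, sp=-2, e=sp−y=-0.25; I=-2.25, D=e−e_prev=1.75; u=0·(-0.25)+3/2·(-2.25)+1/4·1.75=-2.9375; next y=1/10·(-1.75)+1/2·(-2.9375)=-1.64375
n=2: y=-1.64375, sp=-2, e=sp−y=-0.35625; I=-2.60625, D=e−e_prev=-0.10625; u=0·(-0.35625)+3/2·(-2.60625)+1/4·(-0.10625)≈-3.935938; next y=1/10·(-1.64375)+1/2·(-3.935938)≈-2.132344
n=3: y≈-2.132344, sp=-2, e=sp−y≈0.132344; I≈-2.473906, D=e−e_prev≈0.488594; u=0·0.132344+3/2·(-2.473906)+1/4·0.488594≈-3.588711; next y=1/10·(-2.132344)+1/2·(-3.588711)≈-2.007590
n=4: y≈-2.007590, sp=-2, e=sp−y≈0.007590; I≈-2.466316, D=e−e_prev≈-0.124754; u=0·0.007590+3/2·(-2.466316)+1/4·(-0.124754)≈-3.730663; next y=1/10·(-2.007590)+1/2·(-3.730663)≈-2.066091
n=5: y≈-2.066091, sp=-2, e=sp−y≈0.066091; I≈-2.400226, D=e−e_prev≈0.058501; u=0·0.066091+3/2·(-2.400226)+1/4·0.058501≈-3.585714; next y=1/10·(-2.066091)+1/2·(-3.585714)≈-1.999466
n=6: y≈-1.999466, sp=-2, e=sp−y≈-0.000534; I≈-2.400760, D=e−e_prev≈-0.066625; u=0·(-0.000534)+3/2·(-2.400760)+1/4·(-0.066625)≈-3.617796; next y=1/10·(-1.999466)+1/2·(-3.617796)≈-2.008845
n=7: y≈-2.008845, sp=-2, e=sp−y≈0.008845; I≈-2.391915, D=e−e_prev≈0.009379; u=0·0.008845+3/2·(-2.391915)+1/4·0.009379≈-3.585528; next y=1/10·(-2.008845)+1/2·(-3.585528)≈-1.993649

0 -2 -3.500 0.000
1 -2 -2.938 -1.750
2 -2 -3.936 -1.644
3 -2 -3.589 -2.132
4 -2 -3.731 -2.008
5 -2 -3.586 -2.066
6 -2 -3.618 -1.999
7 -2 -3.586 -2.009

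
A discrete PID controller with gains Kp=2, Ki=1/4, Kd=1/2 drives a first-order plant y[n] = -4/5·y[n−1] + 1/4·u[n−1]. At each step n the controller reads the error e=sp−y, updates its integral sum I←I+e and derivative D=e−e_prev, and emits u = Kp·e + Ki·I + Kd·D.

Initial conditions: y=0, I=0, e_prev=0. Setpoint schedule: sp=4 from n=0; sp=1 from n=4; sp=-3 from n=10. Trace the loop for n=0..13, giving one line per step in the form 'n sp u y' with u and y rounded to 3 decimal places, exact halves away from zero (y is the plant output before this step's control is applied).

0 4 11.000 0.000
1 4 2.438 2.750
2 4 16.062 -1.591
3 4 -3.627 5.288
4 1 19.909 -5.137
5 1 -21.385 9.087
6 1 43.388 -12.616
7 1 -56.337 20.940
8 1 97.839 -30.836
9 1 -139.993 49.128
10 -3 216.388 -74.301
11 -3 -342.058 113.538
12 -3 519.904 -176.345
13 -3 -812.041 271.052

(exact arithmetic carried between steps; '≈' marks a value shown rounded to 6 d.p. or computed from one; I and e_prev carry over from the previous line; the table rounds u and y to 3 d.p., halves away from zero)
n=0: y=0, sp=4, e=sp−y=4; I=4, D=e−e_prev=4; u=2·4+1/4·4+1/2·4=11; next y=-4/5·0+1/4·11=2.75
n=1: y=2.75, sp=4, e=sp−y=1.25; I=5.25, D=e−e_prev=-2.75; u=2·1.25+1/4·5.25+1/2·(-2.75)=2.4375; next y=-4/5·2.75+1/4·2.4375=-1.590625
n=2: y=-1.590625, sp=4, e=sp−y=5.590625; I=10.840625, D=e−e_prev=4.340625; u=2·5.590625+1/4·10.840625+1/2·4.340625≈16.061719; next y=-4/5·(-1.590625)+1/4·16.061719≈5.287930
n=3: y≈5.287930, sp=4, e=sp−y≈-1.287930; I≈9.552695, D=e−e_prev≈-6.878555; u=2·(-1.287930)+1/4·9.552695+1/2·(-6.878555)≈-3.626963; next y=-4/5·5.287930+1/4·(-3.626963)≈-5.137084
n=4: y≈-5.137084, sp=1, e=sp−y≈6.137084; I≈15.689780, D=e−e_prev≈7.425014; u=2·6.137084+1/4·15.689780+1/2·7.425014≈19.909121; next y=-4/5·(-5.137084)+1/4·19.909121≈9.086948
n=5: y≈9.086948, sp=1, e=sp−y≈-8.086948; I≈7.602832, D=e−e_prev≈-14.224032; u=2·(-8.086948)+1/4·7.602832+1/2·(-14.224032)≈-21.385204; next y=-4/5·9.086948+1/4·(-21.385204)≈-12.615859
n=6: y≈-12.615859, sp=1, e=sp−y≈13.615859; I≈21.218691, D=e−e_prev≈21.702807; u=2·13.615859+1/4·21.218691+1/2·21.702807≈43.387795; next y=-4/5·(-12.615859)+1/4·43.387795≈20.939636
n=7: y≈20.939636, sp=1, e=sp−y≈-19.939636; I≈1.279055, D=e−e_prev≈-33.555495; u=2·(-19.939636)+1/4·1.279055+1/2·(-33.555495)≈-56.337256; next y=-4/5·20.939636+1/4·(-56.337256)≈-30.836023
n=8: y≈-30.836023, sp=1, e=sp−y≈31.836023; I≈33.115078, D=e−e_prev≈51.775659; u=2·31.836023+1/4·33.115078+1/2·51.775659≈97.838645; next y=-4/5·(-30.836023)+1/4·97.838645≈49.128479
n=9: y≈49.128479, sp=1, e=sp−y≈-48.128479; I≈-15.013401, D=e−e_prev≈-79.964502; u=2·(-48.128479)+1/4·(-15.013401)+1/2·(-79.964502)≈-139.992560; next y=-4/5·49.128479+1/4·(-139.992560)≈-74.300924
n=10: y≈-74.300924, sp=-3, e=sp−y≈71.300924; I≈56.287522, D=e−e_prev≈119.429403; u=2·71.300924+1/4·56.287522+1/2·119.429403≈216.388429; next y=-4/5·(-74.300924)+1/4·216.388429≈113.537846
n=11: y≈113.537846, sp=-3, e=sp−y≈-116.537846; I≈-60.250324, D=e−e_prev≈-187.838770; u=2·(-116.537846)+1/4·(-60.250324)+1/2·(-187.838770)≈-342.057658; next y=-4/5·113.537846+1/4·(-342.057658)≈-176.344691
n=12: y≈-176.344691, sp=-3, e=sp−y≈173.344691; I≈113.094367, D=e−e_prev≈289.882538; u=2·173.344691+1/4·113.094367+1/2·289.882538≈519.904244; next y=-4/5·(-176.344691)+1/4·519.904244≈271.051814
n=13: y≈271.051814, sp=-3, e=sp−y≈-274.051814; I≈-160.957447, D=e−e_prev≈-447.396506; u=2·(-274.051814)+1/4·(-160.957447)+1/2·(-447.396506)≈-812.041243; next y=-4/5·271.051814+1/4·(-812.041243)≈-419.851762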